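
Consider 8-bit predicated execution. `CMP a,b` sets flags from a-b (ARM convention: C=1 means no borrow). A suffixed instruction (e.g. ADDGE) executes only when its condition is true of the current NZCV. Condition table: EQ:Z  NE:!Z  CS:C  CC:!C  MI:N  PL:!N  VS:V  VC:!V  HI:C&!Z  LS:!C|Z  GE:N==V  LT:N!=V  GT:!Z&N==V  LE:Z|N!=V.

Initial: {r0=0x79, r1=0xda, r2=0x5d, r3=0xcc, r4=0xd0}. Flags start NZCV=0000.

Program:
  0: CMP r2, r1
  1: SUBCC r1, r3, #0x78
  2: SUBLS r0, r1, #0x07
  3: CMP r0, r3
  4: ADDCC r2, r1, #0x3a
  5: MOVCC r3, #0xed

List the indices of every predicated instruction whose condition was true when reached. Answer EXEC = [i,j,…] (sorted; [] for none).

EXEC = [1,2,4,5]

[0] flags=1001 → (cmp)
[1] flags=1001 CC?T → r1=0x54
[2] flags=1001 LS?T → r0=0x4d
[3] flags=1001 → (cmp)
[4] flags=1001 CC?T → r2=0x8e
[5] flags=1001 CC?T → r3=0xed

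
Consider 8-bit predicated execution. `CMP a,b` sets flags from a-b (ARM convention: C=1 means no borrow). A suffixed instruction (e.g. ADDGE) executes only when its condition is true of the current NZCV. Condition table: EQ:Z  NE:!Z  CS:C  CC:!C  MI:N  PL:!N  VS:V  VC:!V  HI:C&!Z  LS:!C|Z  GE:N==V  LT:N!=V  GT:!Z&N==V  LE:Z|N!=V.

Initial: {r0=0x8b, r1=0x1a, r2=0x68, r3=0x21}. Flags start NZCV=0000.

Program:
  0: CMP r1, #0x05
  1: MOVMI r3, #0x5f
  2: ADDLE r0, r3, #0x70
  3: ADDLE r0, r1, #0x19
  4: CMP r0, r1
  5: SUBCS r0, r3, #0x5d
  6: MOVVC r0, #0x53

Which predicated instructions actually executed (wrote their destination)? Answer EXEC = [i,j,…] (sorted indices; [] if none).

0: ✓ CMP  NZCV=0010
1: · MOVMI
2: · ADDLE
3: · ADDLE
4: ✓ CMP  NZCV=0011
5: ✓ SUBCS  r0←0xc4
6: · MOVVC

EXEC = [5]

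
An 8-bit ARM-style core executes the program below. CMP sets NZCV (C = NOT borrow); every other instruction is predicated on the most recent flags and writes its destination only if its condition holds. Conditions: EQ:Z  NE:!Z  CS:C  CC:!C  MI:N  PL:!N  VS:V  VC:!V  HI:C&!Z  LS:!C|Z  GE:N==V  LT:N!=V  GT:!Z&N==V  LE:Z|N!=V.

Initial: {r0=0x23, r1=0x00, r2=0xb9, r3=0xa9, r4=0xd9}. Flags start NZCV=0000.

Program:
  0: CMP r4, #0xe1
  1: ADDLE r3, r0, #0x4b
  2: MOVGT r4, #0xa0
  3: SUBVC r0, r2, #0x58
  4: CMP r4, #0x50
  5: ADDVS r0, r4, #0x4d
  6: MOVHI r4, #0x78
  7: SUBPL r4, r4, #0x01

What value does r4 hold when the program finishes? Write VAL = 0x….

VAL = 0x78

0: ✓ CMP  NZCV=1000
1: ✓ ADDLE  r3←0x6e
2: · MOVGT
3: ✓ SUBVC  r0←0x61
4: ✓ CMP  NZCV=1010
5: · ADDVS
6: ✓ MOVHI  r4←0x78
7: · SUBPL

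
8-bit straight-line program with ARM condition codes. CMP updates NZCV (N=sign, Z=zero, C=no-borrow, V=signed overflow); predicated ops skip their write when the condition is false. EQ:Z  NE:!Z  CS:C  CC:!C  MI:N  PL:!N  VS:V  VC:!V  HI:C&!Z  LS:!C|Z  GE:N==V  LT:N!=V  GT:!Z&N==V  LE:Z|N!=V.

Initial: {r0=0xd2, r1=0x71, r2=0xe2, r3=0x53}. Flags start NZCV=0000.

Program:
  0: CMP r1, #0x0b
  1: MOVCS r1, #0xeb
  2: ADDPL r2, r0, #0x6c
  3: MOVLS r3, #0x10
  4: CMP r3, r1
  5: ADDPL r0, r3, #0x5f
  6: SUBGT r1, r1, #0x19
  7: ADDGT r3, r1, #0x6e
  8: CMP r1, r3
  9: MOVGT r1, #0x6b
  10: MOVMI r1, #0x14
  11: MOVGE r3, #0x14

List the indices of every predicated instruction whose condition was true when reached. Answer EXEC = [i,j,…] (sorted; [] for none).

EXEC = [1,2,5,6,7,10]

0: ✓ CMP  NZCV=0010
1: ✓ MOVCS  r1←0xeb
2: ✓ ADDPL  r2←0x3e
3: · MOVLS
4: ✓ CMP  NZCV=0000
5: ✓ ADDPL  r0←0xb2
6: ✓ SUBGT  r1←0xd2
7: ✓ ADDGT  r3←0x40
8: ✓ CMP  NZCV=1010
9: · MOVGT
10: ✓ MOVMI  r1←0x14
11: · MOVGE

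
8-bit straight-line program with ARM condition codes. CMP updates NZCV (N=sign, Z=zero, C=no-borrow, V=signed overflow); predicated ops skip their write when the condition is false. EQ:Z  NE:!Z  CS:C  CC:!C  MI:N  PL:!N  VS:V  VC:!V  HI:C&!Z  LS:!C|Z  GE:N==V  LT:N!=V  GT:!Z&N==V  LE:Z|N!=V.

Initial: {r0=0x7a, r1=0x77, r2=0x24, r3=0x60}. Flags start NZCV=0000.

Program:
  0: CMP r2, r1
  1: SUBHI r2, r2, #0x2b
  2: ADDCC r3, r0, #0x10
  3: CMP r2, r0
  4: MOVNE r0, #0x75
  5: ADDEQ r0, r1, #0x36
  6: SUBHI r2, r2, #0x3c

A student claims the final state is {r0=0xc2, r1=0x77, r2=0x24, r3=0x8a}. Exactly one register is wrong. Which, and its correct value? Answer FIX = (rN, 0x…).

0: ✓ CMP  NZCV=1000
1: · SUBHI
2: ✓ ADDCC  r3←0x8a
3: ✓ CMP  NZCV=1000
4: ✓ MOVNE  r0←0x75
5: · ADDEQ
6: · SUBHI

FIX = (r0, 0x75)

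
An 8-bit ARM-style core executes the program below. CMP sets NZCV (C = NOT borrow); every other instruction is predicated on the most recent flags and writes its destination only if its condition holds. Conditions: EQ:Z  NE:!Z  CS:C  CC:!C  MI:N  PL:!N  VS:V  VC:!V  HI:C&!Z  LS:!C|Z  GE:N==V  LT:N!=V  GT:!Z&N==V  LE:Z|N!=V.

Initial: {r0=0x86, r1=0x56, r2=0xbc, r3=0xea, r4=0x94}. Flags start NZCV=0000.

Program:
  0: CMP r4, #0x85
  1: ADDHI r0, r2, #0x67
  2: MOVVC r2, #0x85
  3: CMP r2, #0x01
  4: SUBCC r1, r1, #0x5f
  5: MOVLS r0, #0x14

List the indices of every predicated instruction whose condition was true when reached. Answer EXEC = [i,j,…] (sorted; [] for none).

EXEC = [1,2]

[0] flags=0010 → (cmp)
[1] flags=0010 HI?T → r0=0x23
[2] flags=0010 VC?T → r2=0x85
[3] flags=1010 → (cmp)
[4] flags=1010 CC?F → skip
[5] flags=1010 LS?F → skip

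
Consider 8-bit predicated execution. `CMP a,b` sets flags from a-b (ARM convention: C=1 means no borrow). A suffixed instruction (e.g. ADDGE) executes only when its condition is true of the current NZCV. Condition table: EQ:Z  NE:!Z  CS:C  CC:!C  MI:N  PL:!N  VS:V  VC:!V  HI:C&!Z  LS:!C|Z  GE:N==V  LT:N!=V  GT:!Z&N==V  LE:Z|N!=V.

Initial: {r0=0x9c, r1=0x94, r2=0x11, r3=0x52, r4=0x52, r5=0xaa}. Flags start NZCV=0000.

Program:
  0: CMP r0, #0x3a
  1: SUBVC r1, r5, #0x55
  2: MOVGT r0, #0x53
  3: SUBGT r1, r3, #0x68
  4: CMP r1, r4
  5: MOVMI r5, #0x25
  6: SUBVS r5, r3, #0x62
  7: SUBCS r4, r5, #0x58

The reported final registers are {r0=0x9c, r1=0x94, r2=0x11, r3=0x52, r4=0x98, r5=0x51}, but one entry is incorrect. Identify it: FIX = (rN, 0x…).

0: ✓ CMP  NZCV=0011
1: · SUBVC
2: · MOVGT
3: · SUBGT
4: ✓ CMP  NZCV=0011
5: · MOVMI
6: ✓ SUBVS  r5←0xf0
7: ✓ SUBCS  r4←0x98

FIX = (r5, 0xf0)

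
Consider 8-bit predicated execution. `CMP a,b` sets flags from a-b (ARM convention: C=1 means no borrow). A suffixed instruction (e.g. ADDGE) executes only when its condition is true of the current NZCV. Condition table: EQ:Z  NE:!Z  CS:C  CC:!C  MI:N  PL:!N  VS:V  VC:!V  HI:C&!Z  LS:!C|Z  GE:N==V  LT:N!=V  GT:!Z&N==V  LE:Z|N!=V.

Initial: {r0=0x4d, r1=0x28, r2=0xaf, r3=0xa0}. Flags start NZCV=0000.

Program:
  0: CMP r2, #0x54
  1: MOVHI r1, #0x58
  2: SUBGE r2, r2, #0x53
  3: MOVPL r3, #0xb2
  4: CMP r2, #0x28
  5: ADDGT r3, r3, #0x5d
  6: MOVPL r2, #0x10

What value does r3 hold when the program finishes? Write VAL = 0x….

VAL = 0xb2

[0] flags=0011 → (cmp)
[1] flags=0011 HI?T → r1=0x58
[2] flags=0011 GE?F → skip
[3] flags=0011 PL?T → r3=0xb2
[4] flags=1010 → (cmp)
[5] flags=1010 GT?F → skip
[6] flags=1010 PL?F → skip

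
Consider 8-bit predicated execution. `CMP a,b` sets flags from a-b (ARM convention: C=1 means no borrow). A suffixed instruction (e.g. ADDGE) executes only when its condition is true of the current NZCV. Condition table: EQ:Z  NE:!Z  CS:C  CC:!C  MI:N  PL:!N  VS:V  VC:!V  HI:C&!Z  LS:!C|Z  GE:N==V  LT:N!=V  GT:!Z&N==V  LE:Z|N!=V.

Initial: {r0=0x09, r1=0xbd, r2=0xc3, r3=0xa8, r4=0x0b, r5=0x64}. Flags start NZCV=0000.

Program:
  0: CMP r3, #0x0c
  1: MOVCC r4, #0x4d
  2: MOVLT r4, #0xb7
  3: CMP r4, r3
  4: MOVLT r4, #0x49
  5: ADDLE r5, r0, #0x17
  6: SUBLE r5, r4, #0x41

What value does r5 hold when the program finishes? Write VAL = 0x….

VAL = 0x64

0: ✓ CMP  NZCV=1010
1: · MOVCC
2: ✓ MOVLT  r4←0xb7
3: ✓ CMP  NZCV=0010
4: · MOVLT
5: · ADDLE
6: · SUBLE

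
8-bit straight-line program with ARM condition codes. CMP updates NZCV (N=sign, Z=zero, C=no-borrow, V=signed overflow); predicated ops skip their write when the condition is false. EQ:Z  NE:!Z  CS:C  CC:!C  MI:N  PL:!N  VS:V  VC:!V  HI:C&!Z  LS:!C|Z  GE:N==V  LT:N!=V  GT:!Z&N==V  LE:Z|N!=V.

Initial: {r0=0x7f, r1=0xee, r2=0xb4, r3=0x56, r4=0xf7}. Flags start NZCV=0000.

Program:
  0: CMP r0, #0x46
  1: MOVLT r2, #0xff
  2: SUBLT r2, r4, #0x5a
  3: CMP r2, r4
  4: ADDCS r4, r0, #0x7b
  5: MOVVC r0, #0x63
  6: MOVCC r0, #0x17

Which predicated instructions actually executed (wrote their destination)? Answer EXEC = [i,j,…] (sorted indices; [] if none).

0: ✓ CMP  NZCV=0010
1: · MOVLT
2: · SUBLT
3: ✓ CMP  NZCV=1000
4: · ADDCS
5: ✓ MOVVC  r0←0x63
6: ✓ MOVCC  r0←0x17

EXEC = [5,6]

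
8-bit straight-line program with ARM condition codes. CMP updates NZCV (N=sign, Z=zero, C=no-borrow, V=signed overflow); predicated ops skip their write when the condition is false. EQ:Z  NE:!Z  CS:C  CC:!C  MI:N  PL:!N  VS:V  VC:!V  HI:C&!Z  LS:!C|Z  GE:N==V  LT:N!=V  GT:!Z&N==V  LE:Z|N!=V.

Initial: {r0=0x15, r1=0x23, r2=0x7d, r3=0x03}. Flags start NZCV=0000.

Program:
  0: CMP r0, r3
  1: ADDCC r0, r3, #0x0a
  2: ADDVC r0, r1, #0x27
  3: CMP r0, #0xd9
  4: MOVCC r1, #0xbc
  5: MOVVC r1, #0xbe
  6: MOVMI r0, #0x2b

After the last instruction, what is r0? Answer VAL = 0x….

VAL = 0x4a

[0] flags=0010 → (cmp)
[1] flags=0010 CC?F → skip
[2] flags=0010 VC?T → r0=0x4a
[3] flags=0000 → (cmp)
[4] flags=0000 CC?T → r1=0xbc
[5] flags=0000 VC?T → r1=0xbe
[6] flags=0000 MI?F → skip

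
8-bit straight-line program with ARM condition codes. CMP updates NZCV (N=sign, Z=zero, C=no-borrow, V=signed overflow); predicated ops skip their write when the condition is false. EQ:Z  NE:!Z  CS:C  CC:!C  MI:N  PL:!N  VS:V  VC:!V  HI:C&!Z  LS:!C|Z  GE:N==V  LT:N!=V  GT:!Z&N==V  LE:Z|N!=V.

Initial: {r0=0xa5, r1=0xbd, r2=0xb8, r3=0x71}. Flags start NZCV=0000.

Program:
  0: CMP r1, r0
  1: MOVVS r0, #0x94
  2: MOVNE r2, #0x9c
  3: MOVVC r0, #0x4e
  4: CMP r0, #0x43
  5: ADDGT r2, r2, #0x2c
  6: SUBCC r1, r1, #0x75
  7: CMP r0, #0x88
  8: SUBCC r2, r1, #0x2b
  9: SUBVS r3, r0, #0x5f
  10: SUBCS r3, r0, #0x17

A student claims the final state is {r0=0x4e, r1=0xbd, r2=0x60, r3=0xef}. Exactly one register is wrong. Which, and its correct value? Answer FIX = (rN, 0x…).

FIX = (r2, 0x92)

[0] flags=0010 → (cmp)
[1] flags=0010 VS?F → skip
[2] flags=0010 NE?T → r2=0x9c
[3] flags=0010 VC?T → r0=0x4e
[4] flags=0010 → (cmp)
[5] flags=0010 GT?T → r2=0xc8
[6] flags=0010 CC?F → skip
[7] flags=1001 → (cmp)
[8] flags=1001 CC?T → r2=0x92
[9] flags=1001 VS?T → r3=0xef
[10] flags=1001 CS?F → skip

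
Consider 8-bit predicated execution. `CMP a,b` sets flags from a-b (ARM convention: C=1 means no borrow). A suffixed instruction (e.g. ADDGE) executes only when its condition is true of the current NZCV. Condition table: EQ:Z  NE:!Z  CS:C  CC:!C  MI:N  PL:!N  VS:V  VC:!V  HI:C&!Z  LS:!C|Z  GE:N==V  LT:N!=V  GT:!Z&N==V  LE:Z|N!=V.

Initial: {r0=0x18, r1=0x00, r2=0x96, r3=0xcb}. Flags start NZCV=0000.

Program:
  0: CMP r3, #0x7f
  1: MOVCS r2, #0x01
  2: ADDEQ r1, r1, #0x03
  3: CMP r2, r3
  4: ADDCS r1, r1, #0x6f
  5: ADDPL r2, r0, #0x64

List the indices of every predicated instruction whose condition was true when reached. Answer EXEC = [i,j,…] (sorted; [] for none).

EXEC = [1,5]

[0] flags=0011 → (cmp)
[1] flags=0011 CS?T → r2=0x01
[2] flags=0011 EQ?F → skip
[3] flags=0000 → (cmp)
[4] flags=0000 CS?F → skip
[5] flags=0000 PL?T → r2=0x7c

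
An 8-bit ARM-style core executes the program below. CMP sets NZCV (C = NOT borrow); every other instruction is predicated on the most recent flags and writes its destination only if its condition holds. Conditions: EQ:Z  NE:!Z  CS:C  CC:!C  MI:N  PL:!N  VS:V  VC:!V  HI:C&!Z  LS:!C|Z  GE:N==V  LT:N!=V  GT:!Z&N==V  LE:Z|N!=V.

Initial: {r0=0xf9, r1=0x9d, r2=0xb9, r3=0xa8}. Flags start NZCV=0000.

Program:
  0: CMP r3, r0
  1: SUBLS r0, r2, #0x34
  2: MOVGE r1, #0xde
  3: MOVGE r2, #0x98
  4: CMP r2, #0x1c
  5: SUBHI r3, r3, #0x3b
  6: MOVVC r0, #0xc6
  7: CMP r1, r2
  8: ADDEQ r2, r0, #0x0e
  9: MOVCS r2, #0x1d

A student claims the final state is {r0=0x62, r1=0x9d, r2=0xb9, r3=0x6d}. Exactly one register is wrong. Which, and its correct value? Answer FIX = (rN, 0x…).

FIX = (r0, 0xc6)

[0] flags=1000 → (cmp)
[1] flags=1000 LS?T → r0=0x85
[2] flags=1000 GE?F → skip
[3] flags=1000 GE?F → skip
[4] flags=1010 → (cmp)
[5] flags=1010 HI?T → r3=0x6d
[6] flags=1010 VC?T → r0=0xc6
[7] flags=1000 → (cmp)
[8] flags=1000 EQ?F → skip
[9] flags=1000 CS?F → skip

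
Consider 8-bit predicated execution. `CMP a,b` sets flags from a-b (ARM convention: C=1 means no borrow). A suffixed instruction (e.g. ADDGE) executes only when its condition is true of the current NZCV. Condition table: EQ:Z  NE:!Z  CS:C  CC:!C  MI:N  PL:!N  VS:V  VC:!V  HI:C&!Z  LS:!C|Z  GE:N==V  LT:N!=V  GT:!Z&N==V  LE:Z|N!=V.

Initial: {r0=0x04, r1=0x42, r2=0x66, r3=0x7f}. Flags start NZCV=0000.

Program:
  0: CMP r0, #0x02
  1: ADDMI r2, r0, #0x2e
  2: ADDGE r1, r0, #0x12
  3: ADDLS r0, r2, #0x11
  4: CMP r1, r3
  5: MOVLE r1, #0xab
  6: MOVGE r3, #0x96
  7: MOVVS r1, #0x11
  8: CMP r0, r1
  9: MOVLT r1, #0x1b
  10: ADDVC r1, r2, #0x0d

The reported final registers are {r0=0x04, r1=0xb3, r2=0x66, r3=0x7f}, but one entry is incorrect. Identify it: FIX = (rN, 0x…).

FIX = (r1, 0x73)

[0] flags=0010 → (cmp)
[1] flags=0010 MI?F → skip
[2] flags=0010 GE?T → r1=0x16
[3] flags=0010 LS?F → skip
[4] flags=1000 → (cmp)
[5] flags=1000 LE?T → r1=0xab
[6] flags=1000 GE?F → skip
[7] flags=1000 VS?F → skip
[8] flags=0000 → (cmp)
[9] flags=0000 LT?F → skip
[10] flags=0000 VC?T → r1=0x73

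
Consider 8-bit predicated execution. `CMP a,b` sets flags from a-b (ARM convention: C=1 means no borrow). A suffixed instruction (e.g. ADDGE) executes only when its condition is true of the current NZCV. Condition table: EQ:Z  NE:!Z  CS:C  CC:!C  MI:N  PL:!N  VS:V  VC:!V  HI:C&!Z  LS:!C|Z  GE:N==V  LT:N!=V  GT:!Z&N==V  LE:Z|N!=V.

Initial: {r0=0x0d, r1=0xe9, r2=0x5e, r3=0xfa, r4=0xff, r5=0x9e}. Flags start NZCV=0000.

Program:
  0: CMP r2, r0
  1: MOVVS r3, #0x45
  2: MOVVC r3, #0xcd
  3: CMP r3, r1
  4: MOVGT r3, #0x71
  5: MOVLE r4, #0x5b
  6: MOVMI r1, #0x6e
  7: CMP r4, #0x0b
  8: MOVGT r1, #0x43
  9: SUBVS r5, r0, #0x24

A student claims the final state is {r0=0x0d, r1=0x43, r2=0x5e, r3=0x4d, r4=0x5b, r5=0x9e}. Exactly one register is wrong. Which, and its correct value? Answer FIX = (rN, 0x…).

FIX = (r3, 0xcd)

[0] flags=0010 → (cmp)
[1] flags=0010 VS?F → skip
[2] flags=0010 VC?T → r3=0xcd
[3] flags=1000 → (cmp)
[4] flags=1000 GT?F → skip
[5] flags=1000 LE?T → r4=0x5b
[6] flags=1000 MI?T → r1=0x6e
[7] flags=0010 → (cmp)
[8] flags=0010 GT?T → r1=0x43
[9] flags=0010 VS?F → skip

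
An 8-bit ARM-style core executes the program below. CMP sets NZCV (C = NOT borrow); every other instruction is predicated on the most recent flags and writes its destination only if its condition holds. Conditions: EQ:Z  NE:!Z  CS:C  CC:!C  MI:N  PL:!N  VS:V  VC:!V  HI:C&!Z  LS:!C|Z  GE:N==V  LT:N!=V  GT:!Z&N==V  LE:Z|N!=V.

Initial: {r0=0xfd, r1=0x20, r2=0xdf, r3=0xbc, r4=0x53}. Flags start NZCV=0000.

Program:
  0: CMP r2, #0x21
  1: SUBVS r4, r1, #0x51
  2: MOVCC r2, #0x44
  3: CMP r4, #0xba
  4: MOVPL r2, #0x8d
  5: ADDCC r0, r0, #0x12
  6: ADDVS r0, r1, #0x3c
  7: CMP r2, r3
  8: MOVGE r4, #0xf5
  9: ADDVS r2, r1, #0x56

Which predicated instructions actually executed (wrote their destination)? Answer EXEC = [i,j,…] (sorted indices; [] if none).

0: ✓ CMP  NZCV=1010
1: · SUBVS
2: · MOVCC
3: ✓ CMP  NZCV=1001
4: · MOVPL
5: ✓ ADDCC  r0←0x0f
6: ✓ ADDVS  r0←0x5c
7: ✓ CMP  NZCV=0010
8: ✓ MOVGE  r4←0xf5
9: · ADDVS

EXEC = [5,6,8]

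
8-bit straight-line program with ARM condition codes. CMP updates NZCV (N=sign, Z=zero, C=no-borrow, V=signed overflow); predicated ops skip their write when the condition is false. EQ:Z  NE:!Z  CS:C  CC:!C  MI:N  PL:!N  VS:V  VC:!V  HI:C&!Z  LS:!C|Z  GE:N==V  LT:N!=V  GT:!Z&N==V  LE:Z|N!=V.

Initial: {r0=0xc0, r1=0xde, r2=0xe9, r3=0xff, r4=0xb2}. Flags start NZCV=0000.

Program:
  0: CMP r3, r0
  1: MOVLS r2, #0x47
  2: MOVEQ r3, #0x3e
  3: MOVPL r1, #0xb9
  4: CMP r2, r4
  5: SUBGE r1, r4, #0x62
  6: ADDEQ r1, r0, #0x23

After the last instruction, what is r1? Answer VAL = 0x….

[0] flags=0010 → (cmp)
[1] flags=0010 LS?F → skip
[2] flags=0010 EQ?F → skip
[3] flags=0010 PL?T → r1=0xb9
[4] flags=0010 → (cmp)
[5] flags=0010 GE?T → r1=0x50
[6] flags=0010 EQ?F → skip

VAL = 0x50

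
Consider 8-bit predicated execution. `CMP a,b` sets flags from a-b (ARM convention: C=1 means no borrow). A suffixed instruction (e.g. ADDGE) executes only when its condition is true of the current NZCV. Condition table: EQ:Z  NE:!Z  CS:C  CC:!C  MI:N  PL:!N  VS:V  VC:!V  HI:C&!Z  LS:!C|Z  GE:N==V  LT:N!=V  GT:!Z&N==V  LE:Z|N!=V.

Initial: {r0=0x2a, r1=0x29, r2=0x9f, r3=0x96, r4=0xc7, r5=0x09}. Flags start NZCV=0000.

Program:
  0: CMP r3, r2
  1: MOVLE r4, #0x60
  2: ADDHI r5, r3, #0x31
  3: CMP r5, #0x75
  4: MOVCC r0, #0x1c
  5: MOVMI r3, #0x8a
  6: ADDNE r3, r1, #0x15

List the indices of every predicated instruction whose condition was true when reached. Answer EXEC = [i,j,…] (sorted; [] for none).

[0] flags=1000 → (cmp)
[1] flags=1000 LE?T → r4=0x60
[2] flags=1000 HI?F → skip
[3] flags=1000 → (cmp)
[4] flags=1000 CC?T → r0=0x1c
[5] flags=1000 MI?T → r3=0x8a
[6] flags=1000 NE?T → r3=0x3e

EXEC = [1,4,5,6]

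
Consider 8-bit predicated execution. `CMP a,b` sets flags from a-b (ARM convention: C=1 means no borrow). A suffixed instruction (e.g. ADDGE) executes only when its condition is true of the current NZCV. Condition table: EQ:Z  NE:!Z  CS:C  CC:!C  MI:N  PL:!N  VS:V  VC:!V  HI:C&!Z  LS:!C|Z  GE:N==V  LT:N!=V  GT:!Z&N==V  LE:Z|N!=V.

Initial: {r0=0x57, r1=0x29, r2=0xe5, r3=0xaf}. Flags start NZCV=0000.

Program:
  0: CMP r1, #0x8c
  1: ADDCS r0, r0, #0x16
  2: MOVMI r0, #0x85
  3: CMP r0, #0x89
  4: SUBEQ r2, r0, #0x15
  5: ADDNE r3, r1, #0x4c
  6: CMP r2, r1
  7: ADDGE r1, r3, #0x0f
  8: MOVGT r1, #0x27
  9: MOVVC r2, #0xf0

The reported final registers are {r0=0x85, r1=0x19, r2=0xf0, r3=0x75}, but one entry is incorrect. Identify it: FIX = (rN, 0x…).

FIX = (r1, 0x29)

[0] flags=1001 → (cmp)
[1] flags=1001 CS?F → skip
[2] flags=1001 MI?T → r0=0x85
[3] flags=1000 → (cmp)
[4] flags=1000 EQ?F → skip
[5] flags=1000 NE?T → r3=0x75
[6] flags=1010 → (cmp)
[7] flags=1010 GE?F → skip
[8] flags=1010 GT?F → skip
[9] flags=1010 VC?T → r2=0xf0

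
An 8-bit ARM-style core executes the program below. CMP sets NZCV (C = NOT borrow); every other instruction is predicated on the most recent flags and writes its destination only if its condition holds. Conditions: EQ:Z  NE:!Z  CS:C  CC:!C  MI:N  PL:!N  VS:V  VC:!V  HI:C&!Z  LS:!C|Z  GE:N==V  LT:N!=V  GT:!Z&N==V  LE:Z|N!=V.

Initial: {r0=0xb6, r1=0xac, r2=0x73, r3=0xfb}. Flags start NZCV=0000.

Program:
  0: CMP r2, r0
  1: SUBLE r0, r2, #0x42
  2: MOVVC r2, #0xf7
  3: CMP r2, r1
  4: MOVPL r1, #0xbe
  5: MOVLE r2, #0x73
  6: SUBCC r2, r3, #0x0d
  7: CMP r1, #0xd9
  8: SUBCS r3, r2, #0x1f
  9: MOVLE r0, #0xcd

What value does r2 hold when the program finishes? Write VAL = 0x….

VAL = 0xee

[0] flags=1001 → (cmp)
[1] flags=1001 LE?F → skip
[2] flags=1001 VC?F → skip
[3] flags=1001 → (cmp)
[4] flags=1001 PL?F → skip
[5] flags=1001 LE?F → skip
[6] flags=1001 CC?T → r2=0xee
[7] flags=1000 → (cmp)
[8] flags=1000 CS?F → skip
[9] flags=1000 LE?T → r0=0xcd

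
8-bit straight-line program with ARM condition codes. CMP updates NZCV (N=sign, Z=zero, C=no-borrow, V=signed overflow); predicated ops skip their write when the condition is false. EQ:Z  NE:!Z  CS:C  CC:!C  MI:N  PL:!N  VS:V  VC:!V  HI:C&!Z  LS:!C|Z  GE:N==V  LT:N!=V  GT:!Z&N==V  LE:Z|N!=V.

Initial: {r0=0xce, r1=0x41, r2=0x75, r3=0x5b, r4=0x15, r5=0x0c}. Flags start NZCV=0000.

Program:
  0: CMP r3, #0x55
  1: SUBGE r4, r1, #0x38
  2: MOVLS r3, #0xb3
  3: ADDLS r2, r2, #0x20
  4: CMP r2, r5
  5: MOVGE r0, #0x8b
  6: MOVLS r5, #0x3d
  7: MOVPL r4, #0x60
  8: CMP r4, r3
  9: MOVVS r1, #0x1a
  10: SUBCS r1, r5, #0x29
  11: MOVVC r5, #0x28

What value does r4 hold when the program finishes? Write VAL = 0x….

VAL = 0x60

0: ✓ CMP  NZCV=0010
1: ✓ SUBGE  r4←0x09
2: · MOVLS
3: · ADDLS
4: ✓ CMP  NZCV=0010
5: ✓ MOVGE  r0←0x8b
6: · MOVLS
7: ✓ MOVPL  r4←0x60
8: ✓ CMP  NZCV=0010
9: · MOVVS
10: ✓ SUBCS  r1←0xe3
11: ✓ MOVVC  r5←0x28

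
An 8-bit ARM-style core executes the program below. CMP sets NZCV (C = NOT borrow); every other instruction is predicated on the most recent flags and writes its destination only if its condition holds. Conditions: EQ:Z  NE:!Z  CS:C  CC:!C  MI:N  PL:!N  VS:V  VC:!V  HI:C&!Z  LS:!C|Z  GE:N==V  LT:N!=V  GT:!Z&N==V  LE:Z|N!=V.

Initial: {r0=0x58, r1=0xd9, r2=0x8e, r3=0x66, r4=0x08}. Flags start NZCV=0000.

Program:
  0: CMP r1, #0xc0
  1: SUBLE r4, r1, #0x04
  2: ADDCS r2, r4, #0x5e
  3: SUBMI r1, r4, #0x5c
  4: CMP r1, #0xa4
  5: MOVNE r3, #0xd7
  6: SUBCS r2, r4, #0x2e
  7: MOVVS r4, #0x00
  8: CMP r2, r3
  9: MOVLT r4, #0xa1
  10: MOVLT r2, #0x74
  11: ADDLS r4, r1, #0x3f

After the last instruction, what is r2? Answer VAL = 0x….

VAL = 0xda

[0] flags=0010 → (cmp)
[1] flags=0010 LE?F → skip
[2] flags=0010 CS?T → r2=0x66
[3] flags=0010 MI?F → skip
[4] flags=0010 → (cmp)
[5] flags=0010 NE?T → r3=0xd7
[6] flags=0010 CS?T → r2=0xda
[7] flags=0010 VS?F → skip
[8] flags=0010 → (cmp)
[9] flags=0010 LT?F → skip
[10] flags=0010 LT?F → skip
[11] flags=0010 LS?F → skip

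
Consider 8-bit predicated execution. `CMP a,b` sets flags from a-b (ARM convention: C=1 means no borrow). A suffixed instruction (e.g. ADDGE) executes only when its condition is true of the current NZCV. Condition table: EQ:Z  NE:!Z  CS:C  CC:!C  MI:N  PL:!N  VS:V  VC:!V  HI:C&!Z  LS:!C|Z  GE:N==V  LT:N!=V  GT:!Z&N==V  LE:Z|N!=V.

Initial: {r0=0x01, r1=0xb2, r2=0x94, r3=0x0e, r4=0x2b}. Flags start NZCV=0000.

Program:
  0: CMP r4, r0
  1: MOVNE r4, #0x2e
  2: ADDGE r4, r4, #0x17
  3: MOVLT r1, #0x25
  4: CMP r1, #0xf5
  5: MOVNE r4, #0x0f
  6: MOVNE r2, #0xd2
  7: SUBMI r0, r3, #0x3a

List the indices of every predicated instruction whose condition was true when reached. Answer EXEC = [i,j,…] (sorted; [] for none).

0: ✓ CMP  NZCV=0010
1: ✓ MOVNE  r4←0x2e
2: ✓ ADDGE  r4←0x45
3: · MOVLT
4: ✓ CMP  NZCV=1000
5: ✓ MOVNE  r4←0x0f
6: ✓ MOVNE  r2←0xd2
7: ✓ SUBMI  r0←0xd4

EXEC = [1,2,5,6,7]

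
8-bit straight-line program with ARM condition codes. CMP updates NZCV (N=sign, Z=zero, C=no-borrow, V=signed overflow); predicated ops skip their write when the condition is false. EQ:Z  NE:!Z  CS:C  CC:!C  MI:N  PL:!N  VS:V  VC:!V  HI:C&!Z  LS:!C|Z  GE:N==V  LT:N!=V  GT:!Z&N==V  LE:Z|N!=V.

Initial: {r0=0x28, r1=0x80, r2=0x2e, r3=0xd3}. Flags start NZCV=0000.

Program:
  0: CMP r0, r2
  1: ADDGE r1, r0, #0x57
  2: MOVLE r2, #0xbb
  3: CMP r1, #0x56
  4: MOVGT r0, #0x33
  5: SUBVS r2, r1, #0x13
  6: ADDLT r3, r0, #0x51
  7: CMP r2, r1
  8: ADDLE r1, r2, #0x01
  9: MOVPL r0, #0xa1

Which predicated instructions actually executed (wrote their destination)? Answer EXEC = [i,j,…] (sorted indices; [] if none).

0: ✓ CMP  NZCV=1000
1: · ADDGE
2: ✓ MOVLE  r2←0xbb
3: ✓ CMP  NZCV=0011
4: · MOVGT
5: ✓ SUBVS  r2←0x6d
6: ✓ ADDLT  r3←0x79
7: ✓ CMP  NZCV=1001
8: · ADDLE
9: · MOVPL

EXEC = [2,5,6]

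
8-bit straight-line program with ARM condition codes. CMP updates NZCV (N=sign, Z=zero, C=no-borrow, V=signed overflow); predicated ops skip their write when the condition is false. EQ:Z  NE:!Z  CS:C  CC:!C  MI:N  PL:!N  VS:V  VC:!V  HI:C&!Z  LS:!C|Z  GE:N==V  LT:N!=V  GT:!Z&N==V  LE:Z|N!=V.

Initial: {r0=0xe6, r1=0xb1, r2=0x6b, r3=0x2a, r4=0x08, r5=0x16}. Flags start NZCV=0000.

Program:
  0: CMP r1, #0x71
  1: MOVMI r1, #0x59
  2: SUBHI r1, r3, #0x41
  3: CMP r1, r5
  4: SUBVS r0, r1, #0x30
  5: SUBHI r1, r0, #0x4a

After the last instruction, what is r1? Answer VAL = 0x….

0: ✓ CMP  NZCV=0011
1: · MOVMI
2: ✓ SUBHI  r1←0xe9
3: ✓ CMP  NZCV=1010
4: · SUBVS
5: ✓ SUBHI  r1←0x9c

VAL = 0x9c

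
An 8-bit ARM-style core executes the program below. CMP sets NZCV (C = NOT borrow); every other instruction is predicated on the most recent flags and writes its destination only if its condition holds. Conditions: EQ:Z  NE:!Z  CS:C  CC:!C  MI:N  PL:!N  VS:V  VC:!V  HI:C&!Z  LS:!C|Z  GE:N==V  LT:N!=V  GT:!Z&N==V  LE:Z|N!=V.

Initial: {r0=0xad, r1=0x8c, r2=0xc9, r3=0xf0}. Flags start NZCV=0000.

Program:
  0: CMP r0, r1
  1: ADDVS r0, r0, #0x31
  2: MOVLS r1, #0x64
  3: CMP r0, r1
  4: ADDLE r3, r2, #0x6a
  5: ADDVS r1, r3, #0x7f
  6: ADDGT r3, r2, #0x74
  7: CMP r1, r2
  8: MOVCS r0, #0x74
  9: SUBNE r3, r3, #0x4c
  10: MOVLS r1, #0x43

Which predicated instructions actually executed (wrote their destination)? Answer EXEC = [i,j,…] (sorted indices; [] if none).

[0] flags=0010 → (cmp)
[1] flags=0010 VS?F → skip
[2] flags=0010 LS?F → skip
[3] flags=0010 → (cmp)
[4] flags=0010 LE?F → skip
[5] flags=0010 VS?F → skip
[6] flags=0010 GT?T → r3=0x3d
[7] flags=1000 → (cmp)
[8] flags=1000 CS?F → skip
[9] flags=1000 NE?T → r3=0xf1
[10] flags=1000 LS?T → r1=0x43

EXEC = [6,9,10]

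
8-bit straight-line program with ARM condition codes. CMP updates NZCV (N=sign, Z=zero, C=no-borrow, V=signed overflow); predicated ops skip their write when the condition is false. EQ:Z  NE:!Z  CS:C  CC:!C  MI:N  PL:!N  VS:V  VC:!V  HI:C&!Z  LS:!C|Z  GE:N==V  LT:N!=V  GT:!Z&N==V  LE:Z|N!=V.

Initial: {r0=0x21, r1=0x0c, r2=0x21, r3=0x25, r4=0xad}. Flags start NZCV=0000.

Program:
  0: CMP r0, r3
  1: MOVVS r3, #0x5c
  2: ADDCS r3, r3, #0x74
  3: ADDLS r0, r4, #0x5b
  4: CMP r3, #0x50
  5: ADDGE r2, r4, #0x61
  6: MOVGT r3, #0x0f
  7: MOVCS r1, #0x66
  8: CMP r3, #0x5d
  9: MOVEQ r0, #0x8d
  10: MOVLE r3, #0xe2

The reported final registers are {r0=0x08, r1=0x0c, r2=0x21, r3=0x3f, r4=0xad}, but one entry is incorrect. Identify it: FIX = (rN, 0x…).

FIX = (r3, 0xe2)

[0] flags=1000 → (cmp)
[1] flags=1000 VS?F → skip
[2] flags=1000 CS?F → skip
[3] flags=1000 LS?T → r0=0x08
[4] flags=1000 → (cmp)
[5] flags=1000 GE?F → skip
[6] flags=1000 GT?F → skip
[7] flags=1000 CS?F → skip
[8] flags=1000 → (cmp)
[9] flags=1000 EQ?F → skip
[10] flags=1000 LE?T → r3=0xe2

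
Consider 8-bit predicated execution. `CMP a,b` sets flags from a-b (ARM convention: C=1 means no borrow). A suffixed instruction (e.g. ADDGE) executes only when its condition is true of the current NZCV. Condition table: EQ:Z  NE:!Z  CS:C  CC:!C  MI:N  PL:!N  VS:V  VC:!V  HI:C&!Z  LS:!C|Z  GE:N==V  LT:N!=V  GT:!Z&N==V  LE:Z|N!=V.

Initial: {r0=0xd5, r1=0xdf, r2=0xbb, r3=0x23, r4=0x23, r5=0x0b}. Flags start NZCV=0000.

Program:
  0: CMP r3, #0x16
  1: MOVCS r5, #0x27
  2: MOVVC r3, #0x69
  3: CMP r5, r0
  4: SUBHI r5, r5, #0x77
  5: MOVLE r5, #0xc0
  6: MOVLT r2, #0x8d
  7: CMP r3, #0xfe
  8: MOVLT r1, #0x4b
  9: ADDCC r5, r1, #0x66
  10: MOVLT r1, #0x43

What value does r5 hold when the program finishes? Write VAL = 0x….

[0] flags=0010 → (cmp)
[1] flags=0010 CS?T → r5=0x27
[2] flags=0010 VC?T → r3=0x69
[3] flags=0000 → (cmp)
[4] flags=0000 HI?F → skip
[5] flags=0000 LE?F → skip
[6] flags=0000 LT?F → skip
[7] flags=0000 → (cmp)
[8] flags=0000 LT?F → skip
[9] flags=0000 CC?T → r5=0x45
[10] flags=0000 LT?F → skip

VAL = 0x45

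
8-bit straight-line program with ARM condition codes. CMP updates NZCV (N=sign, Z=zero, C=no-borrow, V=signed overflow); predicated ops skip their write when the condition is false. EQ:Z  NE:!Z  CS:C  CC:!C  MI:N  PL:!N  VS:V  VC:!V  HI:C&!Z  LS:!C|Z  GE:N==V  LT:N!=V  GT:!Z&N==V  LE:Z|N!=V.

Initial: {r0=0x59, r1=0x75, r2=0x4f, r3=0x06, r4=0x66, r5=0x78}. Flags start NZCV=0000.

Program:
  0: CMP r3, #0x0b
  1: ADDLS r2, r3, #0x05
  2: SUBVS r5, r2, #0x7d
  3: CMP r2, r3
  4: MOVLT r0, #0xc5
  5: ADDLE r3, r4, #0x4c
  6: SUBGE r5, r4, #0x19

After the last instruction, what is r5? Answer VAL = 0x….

[0] flags=1000 → (cmp)
[1] flags=1000 LS?T → r2=0x0b
[2] flags=1000 VS?F → skip
[3] flags=0010 → (cmp)
[4] flags=0010 LT?F → skip
[5] flags=0010 LE?F → skip
[6] flags=0010 GE?T → r5=0x4d

VAL = 0x4d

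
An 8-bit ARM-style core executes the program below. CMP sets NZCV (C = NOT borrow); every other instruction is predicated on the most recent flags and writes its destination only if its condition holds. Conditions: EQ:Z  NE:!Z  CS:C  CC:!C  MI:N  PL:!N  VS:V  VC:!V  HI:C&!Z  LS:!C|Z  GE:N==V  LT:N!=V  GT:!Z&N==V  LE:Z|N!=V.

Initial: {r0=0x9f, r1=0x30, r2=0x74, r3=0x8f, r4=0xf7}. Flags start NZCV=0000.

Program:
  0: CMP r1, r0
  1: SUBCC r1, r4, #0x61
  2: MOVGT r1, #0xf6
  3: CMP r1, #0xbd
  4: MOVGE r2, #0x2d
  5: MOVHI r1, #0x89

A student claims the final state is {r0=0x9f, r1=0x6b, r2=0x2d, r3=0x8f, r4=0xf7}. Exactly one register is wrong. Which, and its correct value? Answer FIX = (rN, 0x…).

FIX = (r1, 0x89)

[0] flags=1001 → (cmp)
[1] flags=1001 CC?T → r1=0x96
[2] flags=1001 GT?T → r1=0xf6
[3] flags=0010 → (cmp)
[4] flags=0010 GE?T → r2=0x2d
[5] flags=0010 HI?T → r1=0x89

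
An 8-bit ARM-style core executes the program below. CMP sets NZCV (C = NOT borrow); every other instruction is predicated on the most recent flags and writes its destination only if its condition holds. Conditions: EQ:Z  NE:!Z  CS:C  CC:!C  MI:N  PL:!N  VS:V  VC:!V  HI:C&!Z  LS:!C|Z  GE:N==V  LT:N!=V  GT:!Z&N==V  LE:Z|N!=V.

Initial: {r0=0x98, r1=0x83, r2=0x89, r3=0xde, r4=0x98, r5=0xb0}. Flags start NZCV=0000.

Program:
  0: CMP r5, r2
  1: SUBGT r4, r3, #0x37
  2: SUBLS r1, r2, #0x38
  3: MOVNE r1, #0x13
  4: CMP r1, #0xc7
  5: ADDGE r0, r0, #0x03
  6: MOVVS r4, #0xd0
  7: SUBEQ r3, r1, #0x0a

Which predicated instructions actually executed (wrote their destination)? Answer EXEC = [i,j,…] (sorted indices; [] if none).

0: ✓ CMP  NZCV=0010
1: ✓ SUBGT  r4←0xa7
2: · SUBLS
3: ✓ MOVNE  r1←0x13
4: ✓ CMP  NZCV=0000
5: ✓ ADDGE  r0←0x9b
6: · MOVVS
7: · SUBEQ

EXEC = [1,3,5]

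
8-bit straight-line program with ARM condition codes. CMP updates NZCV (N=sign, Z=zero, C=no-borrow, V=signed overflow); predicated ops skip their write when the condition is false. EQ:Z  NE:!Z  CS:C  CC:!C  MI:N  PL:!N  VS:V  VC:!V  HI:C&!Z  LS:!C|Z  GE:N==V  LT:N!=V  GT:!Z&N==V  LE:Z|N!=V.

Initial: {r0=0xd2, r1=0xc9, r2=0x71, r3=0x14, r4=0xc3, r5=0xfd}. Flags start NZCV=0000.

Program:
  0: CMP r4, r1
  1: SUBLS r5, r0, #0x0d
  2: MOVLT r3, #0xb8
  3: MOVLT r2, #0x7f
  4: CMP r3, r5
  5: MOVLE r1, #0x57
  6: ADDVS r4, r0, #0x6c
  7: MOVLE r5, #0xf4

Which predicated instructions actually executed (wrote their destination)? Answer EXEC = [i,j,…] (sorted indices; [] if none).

[0] flags=1000 → (cmp)
[1] flags=1000 LS?T → r5=0xc5
[2] flags=1000 LT?T → r3=0xb8
[3] flags=1000 LT?T → r2=0x7f
[4] flags=1000 → (cmp)
[5] flags=1000 LE?T → r1=0x57
[6] flags=1000 VS?F → skip
[7] flags=1000 LE?T → r5=0xf4

EXEC = [1,2,3,5,7]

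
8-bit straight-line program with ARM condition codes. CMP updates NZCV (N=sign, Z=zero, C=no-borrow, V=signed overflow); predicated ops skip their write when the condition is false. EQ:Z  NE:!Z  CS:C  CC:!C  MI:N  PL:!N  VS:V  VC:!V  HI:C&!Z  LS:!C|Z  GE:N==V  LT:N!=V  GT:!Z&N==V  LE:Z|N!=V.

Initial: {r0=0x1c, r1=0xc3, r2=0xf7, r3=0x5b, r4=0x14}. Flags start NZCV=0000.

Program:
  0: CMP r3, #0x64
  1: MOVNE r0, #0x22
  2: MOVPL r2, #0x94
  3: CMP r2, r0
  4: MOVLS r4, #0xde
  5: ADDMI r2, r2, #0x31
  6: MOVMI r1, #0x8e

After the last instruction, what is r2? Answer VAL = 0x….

VAL = 0x28

[0] flags=1000 → (cmp)
[1] flags=1000 NE?T → r0=0x22
[2] flags=1000 PL?F → skip
[3] flags=1010 → (cmp)
[4] flags=1010 LS?F → skip
[5] flags=1010 MI?T → r2=0x28
[6] flags=1010 MI?T → r1=0x8e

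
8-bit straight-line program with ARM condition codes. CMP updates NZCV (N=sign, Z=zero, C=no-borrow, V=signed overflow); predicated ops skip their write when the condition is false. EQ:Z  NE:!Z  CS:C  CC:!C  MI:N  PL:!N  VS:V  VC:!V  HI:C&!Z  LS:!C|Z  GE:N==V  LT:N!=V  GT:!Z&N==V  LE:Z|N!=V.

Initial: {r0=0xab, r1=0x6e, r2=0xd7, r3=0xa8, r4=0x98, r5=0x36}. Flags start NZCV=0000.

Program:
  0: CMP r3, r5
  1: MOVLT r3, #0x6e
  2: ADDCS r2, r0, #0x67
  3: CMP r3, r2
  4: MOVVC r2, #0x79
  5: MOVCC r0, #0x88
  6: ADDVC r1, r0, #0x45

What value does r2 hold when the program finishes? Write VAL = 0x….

VAL = 0x79

0: ✓ CMP  NZCV=0011
1: ✓ MOVLT  r3←0x6e
2: ✓ ADDCS  r2←0x12
3: ✓ CMP  NZCV=0010
4: ✓ MOVVC  r2←0x79
5: · MOVCC
6: ✓ ADDVC  r1←0xf0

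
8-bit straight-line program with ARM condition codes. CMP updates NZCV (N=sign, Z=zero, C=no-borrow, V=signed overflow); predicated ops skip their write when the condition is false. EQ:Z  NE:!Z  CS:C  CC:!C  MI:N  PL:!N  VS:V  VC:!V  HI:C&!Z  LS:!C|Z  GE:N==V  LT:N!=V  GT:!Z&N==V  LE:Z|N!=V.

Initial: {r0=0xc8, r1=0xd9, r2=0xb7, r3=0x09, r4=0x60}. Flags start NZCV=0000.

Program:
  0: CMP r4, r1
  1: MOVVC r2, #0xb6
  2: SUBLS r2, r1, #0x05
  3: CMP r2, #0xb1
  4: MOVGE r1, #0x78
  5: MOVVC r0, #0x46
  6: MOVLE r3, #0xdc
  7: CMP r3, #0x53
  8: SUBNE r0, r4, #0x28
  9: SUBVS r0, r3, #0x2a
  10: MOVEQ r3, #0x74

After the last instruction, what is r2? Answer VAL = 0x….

VAL = 0xd4

0: ✓ CMP  NZCV=1001
1: · MOVVC
2: ✓ SUBLS  r2←0xd4
3: ✓ CMP  NZCV=0010
4: ✓ MOVGE  r1←0x78
5: ✓ MOVVC  r0←0x46
6: · MOVLE
7: ✓ CMP  NZCV=1000
8: ✓ SUBNE  r0←0x38
9: · SUBVS
10: · MOVEQ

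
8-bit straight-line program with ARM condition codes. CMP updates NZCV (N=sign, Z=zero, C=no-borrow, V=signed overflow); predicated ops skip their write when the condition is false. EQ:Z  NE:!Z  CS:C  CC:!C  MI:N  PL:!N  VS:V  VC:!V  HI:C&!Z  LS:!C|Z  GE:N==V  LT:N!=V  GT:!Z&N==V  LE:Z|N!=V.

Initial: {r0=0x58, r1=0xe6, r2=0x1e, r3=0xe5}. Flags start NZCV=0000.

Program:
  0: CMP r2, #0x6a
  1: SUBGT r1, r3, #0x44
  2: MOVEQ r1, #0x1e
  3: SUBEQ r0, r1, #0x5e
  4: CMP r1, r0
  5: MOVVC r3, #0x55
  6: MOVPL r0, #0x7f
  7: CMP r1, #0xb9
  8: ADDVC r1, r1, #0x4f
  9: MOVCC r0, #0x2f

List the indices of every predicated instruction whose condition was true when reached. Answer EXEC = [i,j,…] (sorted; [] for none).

EXEC = [5,8]

0: ✓ CMP  NZCV=1000
1: · SUBGT
2: · MOVEQ
3: · SUBEQ
4: ✓ CMP  NZCV=1010
5: ✓ MOVVC  r3←0x55
6: · MOVPL
7: ✓ CMP  NZCV=0010
8: ✓ ADDVC  r1←0x35
9: · MOVCC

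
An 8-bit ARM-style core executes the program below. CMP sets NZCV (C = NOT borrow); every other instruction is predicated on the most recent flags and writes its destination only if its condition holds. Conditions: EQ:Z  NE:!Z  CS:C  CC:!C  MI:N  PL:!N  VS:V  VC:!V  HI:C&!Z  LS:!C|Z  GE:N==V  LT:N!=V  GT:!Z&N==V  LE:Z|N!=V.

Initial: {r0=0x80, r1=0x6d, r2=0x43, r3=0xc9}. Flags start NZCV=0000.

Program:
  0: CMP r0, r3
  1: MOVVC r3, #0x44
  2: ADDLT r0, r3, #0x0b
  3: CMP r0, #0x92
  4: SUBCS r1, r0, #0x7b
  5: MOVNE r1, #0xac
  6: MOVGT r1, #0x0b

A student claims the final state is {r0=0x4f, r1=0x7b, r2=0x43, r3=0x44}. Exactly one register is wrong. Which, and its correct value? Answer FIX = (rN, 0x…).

[0] flags=1000 → (cmp)
[1] flags=1000 VC?T → r3=0x44
[2] flags=1000 LT?T → r0=0x4f
[3] flags=1001 → (cmp)
[4] flags=1001 CS?F → skip
[5] flags=1001 NE?T → r1=0xac
[6] flags=1001 GT?T → r1=0x0b

FIX = (r1, 0x0b)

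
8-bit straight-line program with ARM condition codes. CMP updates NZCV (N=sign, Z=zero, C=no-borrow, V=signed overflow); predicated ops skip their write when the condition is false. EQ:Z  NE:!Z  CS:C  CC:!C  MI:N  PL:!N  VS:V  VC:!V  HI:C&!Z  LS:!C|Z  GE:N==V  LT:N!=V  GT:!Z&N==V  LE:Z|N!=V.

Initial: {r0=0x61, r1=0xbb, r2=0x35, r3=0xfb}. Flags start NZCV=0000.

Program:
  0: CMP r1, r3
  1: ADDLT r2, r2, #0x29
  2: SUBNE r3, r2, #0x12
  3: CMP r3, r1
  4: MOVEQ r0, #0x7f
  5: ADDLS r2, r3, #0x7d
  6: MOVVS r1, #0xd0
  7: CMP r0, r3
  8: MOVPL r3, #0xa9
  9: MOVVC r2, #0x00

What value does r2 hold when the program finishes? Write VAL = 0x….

VAL = 0x00

[0] flags=1000 → (cmp)
[1] flags=1000 LT?T → r2=0x5e
[2] flags=1000 NE?T → r3=0x4c
[3] flags=1001 → (cmp)
[4] flags=1001 EQ?F → skip
[5] flags=1001 LS?T → r2=0xc9
[6] flags=1001 VS?T → r1=0xd0
[7] flags=0010 → (cmp)
[8] flags=0010 PL?T → r3=0xa9
[9] flags=0010 VC?T → r2=0x00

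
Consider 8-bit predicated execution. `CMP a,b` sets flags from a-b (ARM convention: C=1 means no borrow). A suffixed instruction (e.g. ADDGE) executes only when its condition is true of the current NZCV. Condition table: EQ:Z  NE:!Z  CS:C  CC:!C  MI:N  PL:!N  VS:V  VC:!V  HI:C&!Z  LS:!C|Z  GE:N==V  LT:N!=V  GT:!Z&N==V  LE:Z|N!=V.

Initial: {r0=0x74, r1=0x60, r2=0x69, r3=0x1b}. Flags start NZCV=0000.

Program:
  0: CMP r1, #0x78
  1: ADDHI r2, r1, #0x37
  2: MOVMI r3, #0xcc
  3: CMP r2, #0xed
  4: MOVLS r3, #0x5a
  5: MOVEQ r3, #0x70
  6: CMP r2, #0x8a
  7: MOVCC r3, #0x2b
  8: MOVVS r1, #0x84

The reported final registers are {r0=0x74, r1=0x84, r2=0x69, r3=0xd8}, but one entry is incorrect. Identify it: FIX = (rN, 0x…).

FIX = (r3, 0x2b)

0: ✓ CMP  NZCV=1000
1: · ADDHI
2: ✓ MOVMI  r3←0xcc
3: ✓ CMP  NZCV=0000
4: ✓ MOVLS  r3←0x5a
5: · MOVEQ
6: ✓ CMP  NZCV=1001
7: ✓ MOVCC  r3←0x2b
8: ✓ MOVVS  r1←0x84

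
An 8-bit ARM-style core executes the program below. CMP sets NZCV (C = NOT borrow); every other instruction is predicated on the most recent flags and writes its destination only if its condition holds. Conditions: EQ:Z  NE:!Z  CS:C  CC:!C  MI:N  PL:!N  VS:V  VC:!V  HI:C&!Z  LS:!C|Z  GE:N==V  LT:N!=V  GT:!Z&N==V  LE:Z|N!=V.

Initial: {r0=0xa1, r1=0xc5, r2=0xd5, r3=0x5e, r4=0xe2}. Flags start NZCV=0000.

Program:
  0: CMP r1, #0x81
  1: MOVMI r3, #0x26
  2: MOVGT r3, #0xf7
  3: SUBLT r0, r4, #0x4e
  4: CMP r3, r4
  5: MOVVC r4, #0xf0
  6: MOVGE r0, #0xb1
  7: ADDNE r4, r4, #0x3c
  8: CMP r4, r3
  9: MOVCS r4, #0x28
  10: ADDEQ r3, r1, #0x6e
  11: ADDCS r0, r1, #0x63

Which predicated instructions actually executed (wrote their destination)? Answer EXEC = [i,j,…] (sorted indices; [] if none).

EXEC = [2,5,6,7]

[0] flags=0010 → (cmp)
[1] flags=0010 MI?F → skip
[2] flags=0010 GT?T → r3=0xf7
[3] flags=0010 LT?F → skip
[4] flags=0010 → (cmp)
[5] flags=0010 VC?T → r4=0xf0
[6] flags=0010 GE?T → r0=0xb1
[7] flags=0010 NE?T → r4=0x2c
[8] flags=0000 → (cmp)
[9] flags=0000 CS?F → skip
[10] flags=0000 EQ?F → skip
[11] flags=0000 CS?F → skip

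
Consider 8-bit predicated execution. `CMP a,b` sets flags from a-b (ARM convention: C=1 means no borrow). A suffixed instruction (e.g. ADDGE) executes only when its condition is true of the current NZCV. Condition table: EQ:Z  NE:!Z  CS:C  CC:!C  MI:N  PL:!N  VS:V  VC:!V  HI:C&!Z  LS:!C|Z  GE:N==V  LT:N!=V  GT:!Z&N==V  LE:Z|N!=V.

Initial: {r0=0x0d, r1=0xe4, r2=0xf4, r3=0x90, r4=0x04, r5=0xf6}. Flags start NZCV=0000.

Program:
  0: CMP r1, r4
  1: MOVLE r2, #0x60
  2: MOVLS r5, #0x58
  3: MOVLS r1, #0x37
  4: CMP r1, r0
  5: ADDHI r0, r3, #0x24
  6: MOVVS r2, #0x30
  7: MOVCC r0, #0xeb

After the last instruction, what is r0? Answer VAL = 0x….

[0] flags=1010 → (cmp)
[1] flags=1010 LE?T → r2=0x60
[2] flags=1010 LS?F → skip
[3] flags=1010 LS?F → skip
[4] flags=1010 → (cmp)
[5] flags=1010 HI?T → r0=0xb4
[6] flags=1010 VS?F → skip
[7] flags=1010 CC?F → skip

VAL = 0xb4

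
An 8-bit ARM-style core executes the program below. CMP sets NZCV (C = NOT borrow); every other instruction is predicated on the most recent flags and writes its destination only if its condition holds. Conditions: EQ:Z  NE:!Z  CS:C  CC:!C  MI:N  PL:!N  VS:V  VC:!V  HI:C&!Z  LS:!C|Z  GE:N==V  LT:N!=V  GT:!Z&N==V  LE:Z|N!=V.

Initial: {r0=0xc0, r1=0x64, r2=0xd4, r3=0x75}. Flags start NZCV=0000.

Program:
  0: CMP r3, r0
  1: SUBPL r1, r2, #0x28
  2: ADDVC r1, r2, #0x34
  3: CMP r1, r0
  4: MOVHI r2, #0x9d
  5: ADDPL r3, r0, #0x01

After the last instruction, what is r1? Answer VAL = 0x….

0: ✓ CMP  NZCV=1001
1: · SUBPL
2: · ADDVC
3: ✓ CMP  NZCV=1001
4: · MOVHI
5: · ADDPL

VAL = 0x64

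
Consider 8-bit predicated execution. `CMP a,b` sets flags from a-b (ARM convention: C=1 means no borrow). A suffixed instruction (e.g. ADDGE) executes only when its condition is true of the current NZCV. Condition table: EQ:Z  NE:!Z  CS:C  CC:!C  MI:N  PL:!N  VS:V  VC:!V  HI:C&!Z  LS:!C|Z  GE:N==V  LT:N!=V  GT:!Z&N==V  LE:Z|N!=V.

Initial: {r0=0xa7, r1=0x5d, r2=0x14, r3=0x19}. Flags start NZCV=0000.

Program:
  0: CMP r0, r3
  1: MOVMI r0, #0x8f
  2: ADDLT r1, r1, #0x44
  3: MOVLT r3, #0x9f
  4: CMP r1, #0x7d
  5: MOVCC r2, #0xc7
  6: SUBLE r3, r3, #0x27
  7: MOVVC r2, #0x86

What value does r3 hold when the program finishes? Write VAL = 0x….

0: ✓ CMP  NZCV=1010
1: ✓ MOVMI  r0←0x8f
2: ✓ ADDLT  r1←0xa1
3: ✓ MOVLT  r3←0x9f
4: ✓ CMP  NZCV=0011
5: · MOVCC
6: ✓ SUBLE  r3←0x78
7: · MOVVC

VAL = 0x78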